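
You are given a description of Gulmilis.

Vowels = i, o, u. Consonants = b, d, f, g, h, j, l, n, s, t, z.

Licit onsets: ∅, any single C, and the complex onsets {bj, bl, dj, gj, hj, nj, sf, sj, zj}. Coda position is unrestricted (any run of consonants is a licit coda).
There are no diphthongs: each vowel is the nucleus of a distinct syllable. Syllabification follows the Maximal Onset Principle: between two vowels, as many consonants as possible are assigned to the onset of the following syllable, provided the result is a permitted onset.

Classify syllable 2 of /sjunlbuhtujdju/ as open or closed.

closed

The vowels are u, u, u, u — 4 nuclei, so 4 syllables.
σ1/σ2 boundary: /nlb/; trying suffixes from longest down, /b/ is the first permitted one, so coda /nl/ | onset /b/.
σ2/σ3 boundary: cluster /ht/ — the longest permitted-onset suffix is /t/; onset = /t/, preceding coda = /h/.
σ3/σ4 boundary: /jdj/ — longest licit onset from the right is /dj/, leaving /j/ as coda.
Putting it together: sjunl.buh.tuj.dju.
Syllable 2 is /buh/ with coda /h/, so it is closed.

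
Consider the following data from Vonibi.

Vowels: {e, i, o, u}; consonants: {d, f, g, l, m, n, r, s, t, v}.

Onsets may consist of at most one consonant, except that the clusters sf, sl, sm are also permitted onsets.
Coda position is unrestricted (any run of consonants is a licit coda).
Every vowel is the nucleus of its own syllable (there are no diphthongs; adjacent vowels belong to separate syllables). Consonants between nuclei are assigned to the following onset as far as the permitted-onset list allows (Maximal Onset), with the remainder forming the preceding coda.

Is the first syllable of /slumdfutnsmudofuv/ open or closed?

closed

Vowels present: u, u, u, o, u; each is a nucleus, giving 5 syllables.
/u…u/ gap (V1→V2): cluster /mdf/ — the longest permitted-onset suffix is /f/; onset = /f/, preceding coda = /md/.
/u…u/ gap (V2→V3): /tnsm/; trying suffixes from longest down, /sm/ is the first permitted one, so coda /tn/ | onset /sm/.
/u…o/ gap (V3→V4): just /d/ — single C goes to the following onset.
/o…u/ gap (V4→V5): just /f/ — single C goes to the following onset.
Syllabification: slumd.futn.smu.do.fuv.
Syllable 1 is /slumd/ with coda /md/, so it is closed.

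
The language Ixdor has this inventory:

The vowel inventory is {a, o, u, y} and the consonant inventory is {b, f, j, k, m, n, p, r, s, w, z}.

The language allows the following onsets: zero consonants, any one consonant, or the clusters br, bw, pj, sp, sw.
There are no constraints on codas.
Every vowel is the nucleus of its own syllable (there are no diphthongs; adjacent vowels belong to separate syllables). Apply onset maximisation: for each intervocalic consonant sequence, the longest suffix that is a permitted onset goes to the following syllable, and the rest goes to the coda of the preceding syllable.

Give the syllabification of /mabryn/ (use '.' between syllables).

Vowels present: a, y; each is a nucleus, giving 2 syllables.
Between /a/ (V1) and /y/ (V2): cluster /br/ — /br/ is itself a permitted onset, so the whole cluster goes right; preceding coda = ∅.

ma.bryn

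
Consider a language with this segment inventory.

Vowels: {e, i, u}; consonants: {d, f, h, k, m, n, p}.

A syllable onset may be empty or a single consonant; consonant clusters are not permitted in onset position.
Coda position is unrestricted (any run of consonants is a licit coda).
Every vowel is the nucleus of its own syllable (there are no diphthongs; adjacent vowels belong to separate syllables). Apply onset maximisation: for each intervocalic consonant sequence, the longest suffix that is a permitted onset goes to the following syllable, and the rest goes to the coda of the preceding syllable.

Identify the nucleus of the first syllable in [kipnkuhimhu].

i

The vowels are i, u, i, u — 4 nuclei, so 4 syllables.
The first nucleus (vowel 1 from the left) is /i/.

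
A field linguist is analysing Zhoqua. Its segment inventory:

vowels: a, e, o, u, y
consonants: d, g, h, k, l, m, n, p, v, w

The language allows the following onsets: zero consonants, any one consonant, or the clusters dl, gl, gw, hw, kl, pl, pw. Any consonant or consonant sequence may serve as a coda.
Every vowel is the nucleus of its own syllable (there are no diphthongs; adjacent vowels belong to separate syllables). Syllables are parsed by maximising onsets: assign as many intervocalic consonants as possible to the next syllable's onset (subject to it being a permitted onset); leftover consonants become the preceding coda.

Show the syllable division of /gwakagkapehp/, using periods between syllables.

gwa.kag.ka.pehp

The vowels are a, a, a, e — 4 nuclei, so 4 syllables.
/a…a/ gap (V1→V2): /k/ → onset of the next syllable (single consonants are always licit onsets).
/a…a/ gap (V2→V3): /gk/; trying suffixes from longest down, /k/ is the first permitted one, so coda /g/ | onset /k/.
/a…e/ gap (V3→V4): /p/ is a single consonant, so it becomes the next onset.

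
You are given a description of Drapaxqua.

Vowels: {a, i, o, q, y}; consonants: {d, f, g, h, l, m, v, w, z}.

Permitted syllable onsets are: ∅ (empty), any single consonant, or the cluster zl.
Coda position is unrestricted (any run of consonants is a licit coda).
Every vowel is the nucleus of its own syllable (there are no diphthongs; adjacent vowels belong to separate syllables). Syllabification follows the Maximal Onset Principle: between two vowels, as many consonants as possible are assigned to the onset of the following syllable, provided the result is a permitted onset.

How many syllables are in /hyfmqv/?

Vowels present: y, q; each is a nucleus, giving 2 syllables.

2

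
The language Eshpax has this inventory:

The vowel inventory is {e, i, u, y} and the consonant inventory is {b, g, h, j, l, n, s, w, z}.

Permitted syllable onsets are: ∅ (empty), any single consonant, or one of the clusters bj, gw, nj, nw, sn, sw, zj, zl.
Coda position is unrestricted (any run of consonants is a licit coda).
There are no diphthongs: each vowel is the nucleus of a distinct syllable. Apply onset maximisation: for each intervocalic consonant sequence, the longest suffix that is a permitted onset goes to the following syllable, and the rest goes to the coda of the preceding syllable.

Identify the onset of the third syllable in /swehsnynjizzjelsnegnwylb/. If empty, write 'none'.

Nuclei (vowels): e, y, i, e, e, y → 6 syllables.
σ1/σ2 boundary: /hsn/; trying suffixes from longest down, /sn/ is the first permitted one, so coda /h/ | onset /sn/.
σ2/σ3 boundary: /nj/ is a licit onset in full, so it all attaches to the next syllable.
σ3/σ4 boundary: /zzj/; trying suffixes from longest down, /zj/ is the first permitted one, so coda /z/ | onset /zj/.
σ4/σ5 boundary: /lsn/ splits as /l/ + /sn/ (/sn/ is the longest suffix that is a licit onset).
σ5/σ6 boundary: /gnw/ — longest licit onset from the right is /nw/, leaving /g/ as coda.
Syllabification: sweh.sny.njiz.zjel.sneg.nwylb.
Syllable 3 is /njiz/: onset /nj/, nucleus /i/, coda /z/.

nj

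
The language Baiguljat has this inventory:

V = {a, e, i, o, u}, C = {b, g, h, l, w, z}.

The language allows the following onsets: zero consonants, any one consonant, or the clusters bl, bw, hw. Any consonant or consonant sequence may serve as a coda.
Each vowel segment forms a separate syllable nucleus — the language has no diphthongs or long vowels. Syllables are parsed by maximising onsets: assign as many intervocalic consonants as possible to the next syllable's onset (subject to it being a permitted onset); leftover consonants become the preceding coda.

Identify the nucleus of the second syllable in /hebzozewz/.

The vowels are e, o, e — 3 nuclei, so 3 syllables.
The second nucleus (vowel 2 from the left) is /o/.

o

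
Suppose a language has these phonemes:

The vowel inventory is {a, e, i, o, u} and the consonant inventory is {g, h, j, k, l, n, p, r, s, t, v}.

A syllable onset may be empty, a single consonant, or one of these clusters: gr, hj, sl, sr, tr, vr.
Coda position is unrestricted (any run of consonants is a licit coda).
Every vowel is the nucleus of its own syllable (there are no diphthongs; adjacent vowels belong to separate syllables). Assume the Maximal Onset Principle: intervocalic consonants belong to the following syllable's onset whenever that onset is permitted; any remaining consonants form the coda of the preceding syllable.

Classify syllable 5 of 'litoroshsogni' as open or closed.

The vowels are i, o, o, o, i — 5 nuclei, so 5 syllables.
Between /i/ (V1) and /o/ (V2): just /t/ — single C goes to the following onset.
Between /o/ (V2) and /o/ (V3): /r/ → onset of the next syllable (single consonants are always licit onsets).
Between /o/ (V3) and /o/ (V4): /shs/; trying suffixes from longest down, /s/ is the first permitted one, so coda /sh/ | onset /s/.
Between /o/ (V4) and /i/ (V5): /gn/ splits as /g/ + /n/ (/n/ is the longest suffix that is a licit onset).
Syllabification: li.to.rosh.sog.ni.
Syllable 5 is /ni/; it ends in its nucleus with no coda, so it is open.

open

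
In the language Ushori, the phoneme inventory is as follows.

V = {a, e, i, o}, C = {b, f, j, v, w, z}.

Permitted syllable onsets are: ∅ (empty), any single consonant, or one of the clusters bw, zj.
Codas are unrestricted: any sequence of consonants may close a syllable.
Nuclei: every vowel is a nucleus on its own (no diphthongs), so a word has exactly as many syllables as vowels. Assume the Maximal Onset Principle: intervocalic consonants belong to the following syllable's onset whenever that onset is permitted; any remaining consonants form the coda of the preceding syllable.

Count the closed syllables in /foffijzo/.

2

Nuclei (vowels): o, i, o → 3 syllables.
V1 /o/ – V2 /i/: /ff/ — longest licit onset from the right is /f/, leaving /f/ as coda.
V2 /i/ – V3 /o/: /jz/ — longest licit onset from the right is /z/, leaving /j/ as coda.
Putting it together: fof.fij.zo.
Classifying each syllable: /fof/ (closed), /fij/ (closed), /zo/ (open).
Closed syllables: 2.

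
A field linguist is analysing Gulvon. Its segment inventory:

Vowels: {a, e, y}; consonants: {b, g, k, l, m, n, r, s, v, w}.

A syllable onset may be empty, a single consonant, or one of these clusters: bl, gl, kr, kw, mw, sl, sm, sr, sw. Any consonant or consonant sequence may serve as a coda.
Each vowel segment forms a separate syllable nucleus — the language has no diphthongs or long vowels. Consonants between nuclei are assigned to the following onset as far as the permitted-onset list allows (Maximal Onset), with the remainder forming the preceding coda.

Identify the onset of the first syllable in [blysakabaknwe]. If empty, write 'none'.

The vowels are y, a, a, a, e — 5 nuclei, so 5 syllables.
/y…a/ gap (V1→V2): just /s/ — single C goes to the following onset.
/a…a/ gap (V2→V3): just /k/ — single C goes to the following onset.
/a…a/ gap (V3→V4): just /b/ — single C goes to the following onset.
/a…e/ gap (V4→V5): cluster /knw/ — the longest permitted-onset suffix is /w/; onset = /w/, preceding coda = /kn/.
Syllabification: bly.sa.ka.bakn.we.
Syllable 1 is /bly/: onset /bl/, nucleus /y/, coda ∅.

bl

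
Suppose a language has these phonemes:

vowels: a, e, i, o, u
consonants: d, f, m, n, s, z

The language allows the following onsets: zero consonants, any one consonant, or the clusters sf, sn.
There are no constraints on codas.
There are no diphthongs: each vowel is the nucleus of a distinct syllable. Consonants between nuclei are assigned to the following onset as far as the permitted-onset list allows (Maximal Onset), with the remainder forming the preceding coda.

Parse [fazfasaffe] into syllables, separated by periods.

faz.fa.saf.fe

The vowels are a, a, a, e — 4 nuclei, so 4 syllables.
Between /a/ (V1) and /a/ (V2): cluster /zf/ — the longest permitted-onset suffix is /f/; onset = /f/, preceding coda = /z/.
Between /a/ (V2) and /a/ (V3): /s/ → onset of the next syllable (single consonants are always licit onsets).
Between /a/ (V3) and /e/ (V4): /ff/ splits as /f/ + /f/ (/f/ is the longest suffix that is a licit onset).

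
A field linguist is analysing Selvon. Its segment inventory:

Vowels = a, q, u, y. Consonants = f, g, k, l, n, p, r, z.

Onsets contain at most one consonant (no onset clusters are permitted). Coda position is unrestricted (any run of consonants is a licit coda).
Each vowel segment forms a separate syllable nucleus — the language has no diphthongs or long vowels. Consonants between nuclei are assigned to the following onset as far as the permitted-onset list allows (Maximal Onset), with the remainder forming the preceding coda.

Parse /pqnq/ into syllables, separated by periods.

Nuclei (vowels): q, q → 2 syllables.
Between /q/ (V1) and /q/ (V2): /n/ is a single consonant, so it becomes the next onset.

pq.nq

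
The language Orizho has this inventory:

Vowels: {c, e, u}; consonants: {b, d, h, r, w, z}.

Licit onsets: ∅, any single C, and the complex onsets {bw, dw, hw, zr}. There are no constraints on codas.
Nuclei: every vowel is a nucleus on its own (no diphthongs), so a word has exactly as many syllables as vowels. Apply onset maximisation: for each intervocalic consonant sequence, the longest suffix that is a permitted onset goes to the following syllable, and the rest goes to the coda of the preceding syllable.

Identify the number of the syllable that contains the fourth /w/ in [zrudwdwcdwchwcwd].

The vowels are u, c, c, c — 4 nuclei, so 4 syllables.
/u…c/ gap (V1→V2): /dwdw/ splits as /dw/ + /dw/ (/dw/ is the longest suffix that is a licit onset).
/c…c/ gap (V2→V3): /dw/ — entire cluster is a permitted onset → onset /dw/, coda ∅.
/c…c/ gap (V3→V4): /hw/ is a licit onset in full, so it all attaches to the next syllable.
So the parse is zrudw.dwc.dwc.hwcwd.
The fourth /w/ is in the onset of syllable 4 (/hwcwd/).

4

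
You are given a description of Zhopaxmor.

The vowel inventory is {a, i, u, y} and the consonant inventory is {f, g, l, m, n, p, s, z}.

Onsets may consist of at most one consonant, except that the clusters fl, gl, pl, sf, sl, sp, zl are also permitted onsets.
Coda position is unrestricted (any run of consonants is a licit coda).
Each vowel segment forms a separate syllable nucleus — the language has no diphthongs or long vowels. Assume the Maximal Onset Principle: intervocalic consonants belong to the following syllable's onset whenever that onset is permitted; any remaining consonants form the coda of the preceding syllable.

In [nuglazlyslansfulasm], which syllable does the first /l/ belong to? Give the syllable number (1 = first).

2

Vowels present: u, a, y, a, u, a; each is a nucleus, giving 6 syllables.
Between /u/ (V1) and /a/ (V2): cluster /gl/ — /gl/ is itself a permitted onset, so the whole cluster goes right; preceding coda = ∅.
Between /a/ (V2) and /y/ (V3): cluster /zl/ — /zl/ is itself a permitted onset, so the whole cluster goes right; preceding coda = ∅.
Between /y/ (V3) and /a/ (V4): /sl/ — entire cluster is a permitted onset → onset /sl/, coda ∅.
Between /a/ (V4) and /u/ (V5): cluster /nsf/ — the longest permitted-onset suffix is /sf/; onset = /sf/, preceding coda = /n/.
Between /u/ (V5) and /a/ (V6): /l/ is a single consonant, so it becomes the next onset.
Result: nu.gla.zly.slan.sfu.lasm.
The first /l/ is in the onset of syllable 2 (/gla/).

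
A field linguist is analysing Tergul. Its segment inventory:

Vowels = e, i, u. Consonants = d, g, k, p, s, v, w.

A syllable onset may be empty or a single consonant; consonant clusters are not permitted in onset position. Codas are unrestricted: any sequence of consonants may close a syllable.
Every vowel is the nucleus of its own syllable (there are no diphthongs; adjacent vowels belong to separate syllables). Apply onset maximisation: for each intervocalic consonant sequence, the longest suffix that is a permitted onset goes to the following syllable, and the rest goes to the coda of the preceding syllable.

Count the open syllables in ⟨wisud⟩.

1

The vowels are i, u — 2 nuclei, so 2 syllables.
σ1/σ2 boundary: just /s/ — single C goes to the following onset.
Result: wi.sud.
Classifying each syllable: /wi/ (open), /sud/ (closed).
Open syllables: 1.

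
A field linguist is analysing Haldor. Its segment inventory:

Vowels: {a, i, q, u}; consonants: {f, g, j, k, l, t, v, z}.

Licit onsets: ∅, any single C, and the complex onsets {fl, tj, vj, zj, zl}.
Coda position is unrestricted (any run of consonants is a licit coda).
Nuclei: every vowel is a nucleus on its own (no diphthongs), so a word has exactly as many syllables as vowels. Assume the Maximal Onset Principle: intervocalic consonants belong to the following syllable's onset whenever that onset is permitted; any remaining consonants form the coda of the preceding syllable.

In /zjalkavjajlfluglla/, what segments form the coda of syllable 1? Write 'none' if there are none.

Vowels present: a, a, a, u, a; each is a nucleus, giving 5 syllables.
/a…a/ gap (V1→V2): /lk/ splits as /l/ + /k/ (/k/ is the longest suffix that is a licit onset).
/a…a/ gap (V2→V3): /vj/ is a licit onset in full, so it all attaches to the next syllable.
/a…u/ gap (V3→V4): /jlfl/ — longest licit onset from the right is /fl/, leaving /jl/ as coda.
/u…a/ gap (V4→V5): /gll/ splits as /gl/ + /l/ (/l/ is the longest suffix that is a licit onset).
So the parse is zjal.ka.vjajl.flugl.la.
Syllable 1 is /zjal/: onset /zj/, nucleus /a/, coda /l/.

l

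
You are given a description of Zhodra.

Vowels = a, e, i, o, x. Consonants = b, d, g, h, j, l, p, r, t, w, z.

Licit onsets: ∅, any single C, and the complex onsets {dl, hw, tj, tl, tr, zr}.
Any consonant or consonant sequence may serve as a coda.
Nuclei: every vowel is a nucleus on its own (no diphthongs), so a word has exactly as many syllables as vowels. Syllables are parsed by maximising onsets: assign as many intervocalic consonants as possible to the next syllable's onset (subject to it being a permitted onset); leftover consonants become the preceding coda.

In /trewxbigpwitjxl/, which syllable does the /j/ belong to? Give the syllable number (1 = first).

Vowels present: e, x, i, i, x; each is a nucleus, giving 5 syllables.
/e…x/ gap (V1→V2): /w/ is a single consonant, so it becomes the next onset.
/x…i/ gap (V2→V3): /b/ → onset of the next syllable (single consonants are always licit onsets).
/i…i/ gap (V3→V4): /gpw/; trying suffixes from longest down, /w/ is the first permitted one, so coda /gp/ | onset /w/.
/i…x/ gap (V4→V5): /tj/ is a licit onset in full, so it all attaches to the next syllable.
Result: tre.wx.bigp.wi.tjxl.
The /j/ is in the onset of syllable 5 (/tjxl/).

5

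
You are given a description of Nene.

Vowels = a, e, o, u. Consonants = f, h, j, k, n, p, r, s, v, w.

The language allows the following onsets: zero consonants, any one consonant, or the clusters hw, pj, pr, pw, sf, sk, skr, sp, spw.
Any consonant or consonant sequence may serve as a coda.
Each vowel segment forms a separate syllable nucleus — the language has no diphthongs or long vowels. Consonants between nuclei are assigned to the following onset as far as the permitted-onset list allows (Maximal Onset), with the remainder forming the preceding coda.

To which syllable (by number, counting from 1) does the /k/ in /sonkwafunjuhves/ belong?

1

The vowels are o, a, u, u, e — 5 nuclei, so 5 syllables.
/o…a/ gap (V1→V2): /nkw/ splits as /nk/ + /w/ (/w/ is the longest suffix that is a licit onset).
/a…u/ gap (V2→V3): /f/ is a single consonant, so it becomes the next onset.
/u…u/ gap (V3→V4): cluster /nj/ — the longest permitted-onset suffix is /j/; onset = /j/, preceding coda = /n/.
/u…e/ gap (V4→V5): cluster /hv/ — the longest permitted-onset suffix is /v/; onset = /v/, preceding coda = /h/.
Putting it together: sonk.wa.fun.juh.ves.
The /k/ is in the coda of syllable 1 (/sonk/).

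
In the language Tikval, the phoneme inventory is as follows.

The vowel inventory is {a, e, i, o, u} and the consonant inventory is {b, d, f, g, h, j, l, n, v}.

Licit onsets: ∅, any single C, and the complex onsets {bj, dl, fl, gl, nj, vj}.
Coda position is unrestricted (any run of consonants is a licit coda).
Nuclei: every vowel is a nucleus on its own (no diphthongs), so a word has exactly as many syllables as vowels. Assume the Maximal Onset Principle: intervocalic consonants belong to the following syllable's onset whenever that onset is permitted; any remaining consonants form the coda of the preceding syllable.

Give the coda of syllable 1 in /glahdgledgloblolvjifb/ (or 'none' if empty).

hd

Nuclei (vowels): a, e, o, o, i → 5 syllables.
/a…e/ gap (V1→V2): cluster /hdgl/ — the longest permitted-onset suffix is /gl/; onset = /gl/, preceding coda = /hd/.
/e…o/ gap (V2→V3): /dgl/ splits as /d/ + /gl/ (/gl/ is the longest suffix that is a licit onset).
/o…o/ gap (V3→V4): /bl/; trying suffixes from longest down, /l/ is the first permitted one, so coda /b/ | onset /l/.
/o…i/ gap (V4→V5): /lvj/; trying suffixes from longest down, /vj/ is the first permitted one, so coda /l/ | onset /vj/.
So the parse is glahd.gled.glob.lol.vjifb.
Syllable 1 is /glahd/: onset /gl/, nucleus /a/, coda /hd/.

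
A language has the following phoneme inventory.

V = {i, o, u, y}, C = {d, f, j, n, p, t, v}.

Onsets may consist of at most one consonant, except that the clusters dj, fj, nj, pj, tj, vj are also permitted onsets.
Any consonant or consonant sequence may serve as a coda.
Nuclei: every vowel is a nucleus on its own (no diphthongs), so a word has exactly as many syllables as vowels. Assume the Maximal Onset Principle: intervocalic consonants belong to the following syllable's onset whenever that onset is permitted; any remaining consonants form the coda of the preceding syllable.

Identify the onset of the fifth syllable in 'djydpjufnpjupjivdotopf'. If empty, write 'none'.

d

Nuclei (vowels): y, u, u, i, o, o → 6 syllables.
/y…u/ gap (V1→V2): /dpj/ splits as /d/ + /pj/ (/pj/ is the longest suffix that is a licit onset).
/u…u/ gap (V2→V3): /fnpj/ — longest licit onset from the right is /pj/, leaving /fn/ as coda.
/u…i/ gap (V3→V4): /pj/ — entire cluster is a permitted onset → onset /pj/, coda ∅.
/i…o/ gap (V4→V5): /vd/; trying suffixes from longest down, /d/ is the first permitted one, so coda /v/ | onset /d/.
/o…o/ gap (V5→V6): just /t/ — single C goes to the following onset.
So the parse is djyd.pjufn.pju.pjiv.do.topf.
Syllable 5 is /do/: onset /d/, nucleus /o/, coda ∅.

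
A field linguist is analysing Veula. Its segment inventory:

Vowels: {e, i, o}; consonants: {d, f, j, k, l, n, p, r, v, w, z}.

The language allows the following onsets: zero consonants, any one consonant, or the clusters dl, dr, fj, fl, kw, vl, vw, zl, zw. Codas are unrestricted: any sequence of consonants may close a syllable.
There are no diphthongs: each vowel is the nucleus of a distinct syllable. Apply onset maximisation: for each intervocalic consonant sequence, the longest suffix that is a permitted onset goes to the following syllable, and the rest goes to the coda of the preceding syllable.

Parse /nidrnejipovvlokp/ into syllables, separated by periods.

nidr.ne.ji.pov.vlokp

The vowels are i, e, i, o, o — 5 nuclei, so 5 syllables.
/i…e/ gap (V1→V2): /drn/ — longest licit onset from the right is /n/, leaving /dr/ as coda.
/e…i/ gap (V2→V3): /j/ → onset of the next syllable (single consonants are always licit onsets).
/i…o/ gap (V3→V4): just /p/ — single C goes to the following onset.
/o…o/ gap (V4→V5): cluster /vvl/ — the longest permitted-onset suffix is /vl/; onset = /vl/, preceding coda = /v/.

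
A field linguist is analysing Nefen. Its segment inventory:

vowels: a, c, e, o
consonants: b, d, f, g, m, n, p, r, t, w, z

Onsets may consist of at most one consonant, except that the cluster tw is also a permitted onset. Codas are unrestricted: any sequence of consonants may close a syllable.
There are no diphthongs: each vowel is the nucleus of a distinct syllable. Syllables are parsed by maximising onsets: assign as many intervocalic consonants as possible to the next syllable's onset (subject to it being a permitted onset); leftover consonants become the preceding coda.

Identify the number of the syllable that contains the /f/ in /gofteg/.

Vowels present: o, e; each is a nucleus, giving 2 syllables.
V1 /o/ – V2 /e/: /ft/; trying suffixes from longest down, /t/ is the first permitted one, so coda /f/ | onset /t/.
So the parse is gof.teg.
The /f/ is in the coda of syllable 1 (/gof/).

1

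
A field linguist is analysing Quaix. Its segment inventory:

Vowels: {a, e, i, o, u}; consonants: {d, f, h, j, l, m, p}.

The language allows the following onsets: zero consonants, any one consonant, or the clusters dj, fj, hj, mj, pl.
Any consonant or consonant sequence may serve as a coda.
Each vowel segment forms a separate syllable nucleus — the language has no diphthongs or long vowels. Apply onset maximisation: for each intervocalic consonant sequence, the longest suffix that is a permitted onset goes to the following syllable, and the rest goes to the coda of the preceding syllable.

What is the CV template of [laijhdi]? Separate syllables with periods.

CV.VCC.CV

The vowels are a, i, i — 3 nuclei, so 3 syllables.
σ1/σ2 boundary: nothing intervenes; syllable break is V.V.
σ2/σ3 boundary: /jhd/ — longest licit onset from the right is /d/, leaving /jh/ as coda.
Putting it together: la.ijh.di.
Mapping each syllable to C/V: /la/ → CV, /ijh/ → VCC, /di/ → CV.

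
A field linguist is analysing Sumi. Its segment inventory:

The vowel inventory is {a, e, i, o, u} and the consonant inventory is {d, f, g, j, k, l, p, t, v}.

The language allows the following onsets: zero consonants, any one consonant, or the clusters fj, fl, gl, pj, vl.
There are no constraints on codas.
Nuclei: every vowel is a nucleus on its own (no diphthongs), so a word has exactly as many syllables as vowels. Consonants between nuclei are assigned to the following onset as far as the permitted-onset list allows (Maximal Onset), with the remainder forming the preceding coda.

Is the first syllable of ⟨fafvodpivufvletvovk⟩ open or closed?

closed

The vowels are a, o, i, u, e, o — 6 nuclei, so 6 syllables.
σ1/σ2 boundary: /fv/; trying suffixes from longest down, /v/ is the first permitted one, so coda /f/ | onset /v/.
σ2/σ3 boundary: /dp/ splits as /d/ + /p/ (/p/ is the longest suffix that is a licit onset).
σ3/σ4 boundary: /v/ is a single consonant, so it becomes the next onset.
σ4/σ5 boundary: /fvl/ splits as /f/ + /vl/ (/vl/ is the longest suffix that is a licit onset).
σ5/σ6 boundary: /tv/; trying suffixes from longest down, /v/ is the first permitted one, so coda /t/ | onset /v/.
Result: faf.vod.pi.vuf.vlet.vovk.
Syllable 1 is /faf/ with coda /f/, so it is closed.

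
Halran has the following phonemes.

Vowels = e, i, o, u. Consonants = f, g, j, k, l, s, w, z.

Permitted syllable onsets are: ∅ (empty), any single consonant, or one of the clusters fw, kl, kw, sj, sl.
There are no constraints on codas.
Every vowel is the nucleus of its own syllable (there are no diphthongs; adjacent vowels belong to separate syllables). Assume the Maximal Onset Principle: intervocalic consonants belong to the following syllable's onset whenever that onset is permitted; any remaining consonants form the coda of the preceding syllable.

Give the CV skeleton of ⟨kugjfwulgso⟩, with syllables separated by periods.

The vowels are u, u, o — 3 nuclei, so 3 syllables.
/u…u/ gap (V1→V2): /gjfw/; trying suffixes from longest down, /fw/ is the first permitted one, so coda /gj/ | onset /fw/.
/u…o/ gap (V2→V3): cluster /lgs/ — the longest permitted-onset suffix is /s/; onset = /s/, preceding coda = /lg/.
So the parse is kugj.fwulg.so.
Mapping each syllable to C/V: /kugj/ → CVCC, /fwulg/ → CCVCC, /so/ → CV.

CVCC.CCVCC.CV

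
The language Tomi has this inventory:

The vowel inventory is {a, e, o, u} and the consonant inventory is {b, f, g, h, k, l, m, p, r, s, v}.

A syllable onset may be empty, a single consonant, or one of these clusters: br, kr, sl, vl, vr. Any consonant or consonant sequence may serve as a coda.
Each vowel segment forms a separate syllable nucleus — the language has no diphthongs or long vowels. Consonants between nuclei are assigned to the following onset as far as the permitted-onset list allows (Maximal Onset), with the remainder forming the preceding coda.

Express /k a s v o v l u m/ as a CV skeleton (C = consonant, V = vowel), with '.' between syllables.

Nuclei (vowels): a, o, u → 3 syllables.
Between /a/ (V1) and /o/ (V2): /sv/ — longest licit onset from the right is /v/, leaving /s/ as coda.
Between /o/ (V2) and /u/ (V3): cluster /vl/ — /vl/ is itself a permitted onset, so the whole cluster goes right; preceding coda = ∅.
So the parse is kas.vo.vlum.
Mapping each syllable to C/V: /kas/ → CVC, /vo/ → CV, /vlum/ → CCVC.

CVC.CV.CCVC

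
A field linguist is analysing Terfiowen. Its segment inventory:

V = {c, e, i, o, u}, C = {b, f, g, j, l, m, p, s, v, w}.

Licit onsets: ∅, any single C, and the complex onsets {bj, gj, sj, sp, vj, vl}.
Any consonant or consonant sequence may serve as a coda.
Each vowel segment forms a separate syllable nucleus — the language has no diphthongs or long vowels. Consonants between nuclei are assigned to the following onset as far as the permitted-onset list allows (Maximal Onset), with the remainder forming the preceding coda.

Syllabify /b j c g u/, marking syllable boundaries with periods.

Vowels present: c, u; each is a nucleus, giving 2 syllables.
/c…u/ gap (V1→V2): /g/ is a single consonant, so it becomes the next onset.

bjc.gu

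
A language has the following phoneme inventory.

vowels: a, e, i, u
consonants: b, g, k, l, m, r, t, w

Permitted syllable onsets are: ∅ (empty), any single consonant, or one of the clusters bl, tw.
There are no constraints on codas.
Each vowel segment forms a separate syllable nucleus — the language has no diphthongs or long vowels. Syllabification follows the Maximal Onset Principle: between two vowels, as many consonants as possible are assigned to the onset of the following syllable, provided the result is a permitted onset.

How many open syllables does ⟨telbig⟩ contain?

Nuclei (vowels): e, i → 2 syllables.
V1 /e/ – V2 /i/: /lb/ — longest licit onset from the right is /b/, leaving /l/ as coda.
Syllabification: tel.big.
Classifying each syllable: /tel/ (closed), /big/ (closed).
Open syllables: 0.

0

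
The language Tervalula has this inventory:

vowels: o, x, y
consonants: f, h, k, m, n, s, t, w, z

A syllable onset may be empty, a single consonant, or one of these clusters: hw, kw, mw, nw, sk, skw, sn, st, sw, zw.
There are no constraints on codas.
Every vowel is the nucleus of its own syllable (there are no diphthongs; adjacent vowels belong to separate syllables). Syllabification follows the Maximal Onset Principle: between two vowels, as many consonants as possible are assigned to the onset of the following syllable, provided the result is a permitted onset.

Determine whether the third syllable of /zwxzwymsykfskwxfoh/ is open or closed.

Vowels present: x, y, y, x, o; each is a nucleus, giving 5 syllables.
V1 /x/ – V2 /y/: cluster /zw/ — /zw/ is itself a permitted onset, so the whole cluster goes right; preceding coda = ∅.
V2 /y/ – V3 /y/: /ms/ — longest licit onset from the right is /s/, leaving /m/ as coda.
V3 /y/ – V4 /x/: /kfskw/ — longest licit onset from the right is /skw/, leaving /kf/ as coda.
V4 /x/ – V5 /o/: /f/ is a single consonant, so it becomes the next onset.
Putting it together: zwx.zwym.sykf.skwx.foh.
Syllable 3 is /sykf/ with coda /kf/, so it is closed.

closed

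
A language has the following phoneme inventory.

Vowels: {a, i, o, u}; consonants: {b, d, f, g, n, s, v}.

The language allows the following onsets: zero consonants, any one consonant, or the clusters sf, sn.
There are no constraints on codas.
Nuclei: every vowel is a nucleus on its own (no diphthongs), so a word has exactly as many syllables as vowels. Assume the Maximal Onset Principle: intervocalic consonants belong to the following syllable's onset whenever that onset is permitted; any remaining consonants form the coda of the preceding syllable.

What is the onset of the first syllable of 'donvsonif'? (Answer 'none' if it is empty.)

Vowels present: o, o, i; each is a nucleus, giving 3 syllables.
Between /o/ (V1) and /o/ (V2): cluster /nvs/ — the longest permitted-onset suffix is /s/; onset = /s/, preceding coda = /nv/.
Between /o/ (V2) and /i/ (V3): just /n/ — single C goes to the following onset.
Syllabification: donv.so.nif.
Syllable 1 is /donv/: onset /d/, nucleus /o/, coda /nv/.

d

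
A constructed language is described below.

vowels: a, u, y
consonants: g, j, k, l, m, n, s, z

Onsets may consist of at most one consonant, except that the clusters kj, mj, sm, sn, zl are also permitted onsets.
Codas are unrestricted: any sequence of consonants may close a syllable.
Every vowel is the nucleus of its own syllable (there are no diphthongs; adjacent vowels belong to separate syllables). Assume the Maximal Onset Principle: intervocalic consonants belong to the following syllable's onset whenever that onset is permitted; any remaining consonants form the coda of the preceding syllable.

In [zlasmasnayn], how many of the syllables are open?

Nuclei (vowels): a, a, a, y → 4 syllables.
σ1/σ2 boundary: cluster /sm/ — /sm/ is itself a permitted onset, so the whole cluster goes right; preceding coda = ∅.
σ2/σ3 boundary: /sn/ is a licit onset in full, so it all attaches to the next syllable.
σ3/σ4 boundary: hiatus — the boundary sits between the two vowels.
Putting it together: zla.sma.sna.yn.
Classifying each syllable: /zla/ (open), /sma/ (open), /sna/ (open), /yn/ (closed).
Open syllables: 3.

3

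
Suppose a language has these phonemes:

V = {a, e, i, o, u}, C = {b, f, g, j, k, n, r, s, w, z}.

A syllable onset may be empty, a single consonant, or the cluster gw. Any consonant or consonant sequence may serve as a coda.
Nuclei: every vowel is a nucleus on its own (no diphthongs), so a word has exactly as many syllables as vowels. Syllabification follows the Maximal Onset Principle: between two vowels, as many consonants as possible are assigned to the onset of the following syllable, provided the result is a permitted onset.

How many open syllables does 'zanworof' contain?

1

The vowels are a, o, o — 3 nuclei, so 3 syllables.
/a…o/ gap (V1→V2): /nw/; trying suffixes from longest down, /w/ is the first permitted one, so coda /n/ | onset /w/.
/o…o/ gap (V2→V3): /r/ is a single consonant, so it becomes the next onset.
So the parse is zan.wo.rof.
Classifying each syllable: /zan/ (closed), /wo/ (open), /rof/ (closed).
Open syllables: 1.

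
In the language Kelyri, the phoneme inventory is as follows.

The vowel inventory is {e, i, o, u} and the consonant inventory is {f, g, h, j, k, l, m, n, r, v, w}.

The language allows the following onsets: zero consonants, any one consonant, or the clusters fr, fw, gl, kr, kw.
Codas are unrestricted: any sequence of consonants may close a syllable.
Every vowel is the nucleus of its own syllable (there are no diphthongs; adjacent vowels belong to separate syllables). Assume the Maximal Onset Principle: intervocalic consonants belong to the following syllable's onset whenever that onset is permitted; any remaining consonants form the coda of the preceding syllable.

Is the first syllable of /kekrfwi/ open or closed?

closed

The vowels are e, i — 2 nuclei, so 2 syllables.
/e…i/ gap (V1→V2): /krfw/ — longest licit onset from the right is /fw/, leaving /kr/ as coda.
Putting it together: kekr.fwi.
Syllable 1 is /kekr/ with coda /kr/, so it is closed.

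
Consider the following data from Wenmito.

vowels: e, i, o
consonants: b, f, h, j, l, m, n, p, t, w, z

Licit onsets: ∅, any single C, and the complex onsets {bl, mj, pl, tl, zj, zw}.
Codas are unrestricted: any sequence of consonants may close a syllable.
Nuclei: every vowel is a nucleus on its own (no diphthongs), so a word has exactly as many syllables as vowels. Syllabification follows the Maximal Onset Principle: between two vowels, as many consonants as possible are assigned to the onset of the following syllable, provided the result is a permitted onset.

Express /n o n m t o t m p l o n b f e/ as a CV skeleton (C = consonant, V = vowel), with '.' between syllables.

CVCC.CVCC.CCVCC.CV

Nuclei (vowels): o, o, o, e → 4 syllables.
Between /o/ (V1) and /o/ (V2): cluster /nmt/ — the longest permitted-onset suffix is /t/; onset = /t/, preceding coda = /nm/.
Between /o/ (V2) and /o/ (V3): /tmpl/ — longest licit onset from the right is /pl/, leaving /tm/ as coda.
Between /o/ (V3) and /e/ (V4): /nbf/; trying suffixes from longest down, /f/ is the first permitted one, so coda /nb/ | onset /f/.
Syllabification: nonm.totm.plonb.fe.
Mapping each syllable to C/V: /nonm/ → CVCC, /totm/ → CVCC, /plonb/ → CCVCC, /fe/ → CV.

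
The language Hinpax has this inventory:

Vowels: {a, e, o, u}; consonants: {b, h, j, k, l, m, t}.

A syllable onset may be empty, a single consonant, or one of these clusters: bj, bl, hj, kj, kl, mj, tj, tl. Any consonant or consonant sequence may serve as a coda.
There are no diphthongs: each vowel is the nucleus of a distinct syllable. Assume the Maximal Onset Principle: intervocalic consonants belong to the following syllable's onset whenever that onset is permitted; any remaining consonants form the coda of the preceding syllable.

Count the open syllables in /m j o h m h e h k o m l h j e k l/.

Nuclei (vowels): o, e, o, e → 4 syllables.
V1 /o/ – V2 /e/: /hmh/ splits as /hm/ + /h/ (/h/ is the longest suffix that is a licit onset).
V2 /e/ – V3 /o/: /hk/; trying suffixes from longest down, /k/ is the first permitted one, so coda /h/ | onset /k/.
V3 /o/ – V4 /e/: /mlhj/ splits as /ml/ + /hj/ (/hj/ is the longest suffix that is a licit onset).
So the parse is mjohm.heh.koml.hjekl.
Classifying each syllable: /mjohm/ (closed), /heh/ (closed), /koml/ (closed), /hjekl/ (closed).
Open syllables: 0.

0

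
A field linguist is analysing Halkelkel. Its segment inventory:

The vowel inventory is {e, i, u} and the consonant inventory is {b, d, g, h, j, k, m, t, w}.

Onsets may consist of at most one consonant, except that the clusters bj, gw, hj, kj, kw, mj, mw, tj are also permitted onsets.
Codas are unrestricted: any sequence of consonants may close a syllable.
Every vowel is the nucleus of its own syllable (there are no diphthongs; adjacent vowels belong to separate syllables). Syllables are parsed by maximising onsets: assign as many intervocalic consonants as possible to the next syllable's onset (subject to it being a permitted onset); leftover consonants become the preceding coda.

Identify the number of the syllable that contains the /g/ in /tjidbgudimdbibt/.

The vowels are i, u, i, i — 4 nuclei, so 4 syllables.
σ1/σ2 boundary: /dbg/; trying suffixes from longest down, /g/ is the first permitted one, so coda /db/ | onset /g/.
σ2/σ3 boundary: just /d/ — single C goes to the following onset.
σ3/σ4 boundary: /mdb/ — longest licit onset from the right is /b/, leaving /md/ as coda.
Putting it together: tjidb.gu.dimd.bibt.
The /g/ is in the onset of syllable 2 (/gu/).

2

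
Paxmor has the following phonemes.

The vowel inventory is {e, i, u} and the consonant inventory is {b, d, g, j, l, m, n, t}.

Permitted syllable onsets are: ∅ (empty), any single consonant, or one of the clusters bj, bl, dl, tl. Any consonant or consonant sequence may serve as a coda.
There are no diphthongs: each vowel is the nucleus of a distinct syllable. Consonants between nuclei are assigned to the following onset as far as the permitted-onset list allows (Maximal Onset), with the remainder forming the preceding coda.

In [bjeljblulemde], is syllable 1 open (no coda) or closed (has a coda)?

closed

The vowels are e, u, e, e — 4 nuclei, so 4 syllables.
σ1/σ2 boundary: cluster /ljbl/ — the longest permitted-onset suffix is /bl/; onset = /bl/, preceding coda = /lj/.
σ2/σ3 boundary: /l/ is a single consonant, so it becomes the next onset.
σ3/σ4 boundary: /md/; trying suffixes from longest down, /d/ is the first permitted one, so coda /m/ | onset /d/.
So the parse is bjelj.blu.lem.de.
Syllable 1 is /bjelj/ with coda /lj/, so it is closed.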